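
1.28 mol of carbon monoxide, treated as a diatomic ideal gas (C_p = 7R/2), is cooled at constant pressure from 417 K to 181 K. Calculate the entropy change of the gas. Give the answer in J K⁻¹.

ΔS = -31.1 J/K

At constant pressure, ΔS = nC_p ln(T₂/T₁) with C_p = 7R/2 = 29.1 J mol⁻¹ K⁻¹.
ΔS = 1.28 × 29.1 × ln(181/417) = -31.1 J/K.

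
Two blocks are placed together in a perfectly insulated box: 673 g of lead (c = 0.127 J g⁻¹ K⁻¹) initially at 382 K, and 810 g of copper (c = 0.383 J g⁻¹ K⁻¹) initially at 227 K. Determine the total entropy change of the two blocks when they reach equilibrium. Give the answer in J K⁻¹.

Energy balance: T_f = (m₁c₁T₁ + m₂c₂T₂)/(m₁c₁ + m₂c₂) = 260.48 K.
ΔS₁ = m₁c₁ ln(T_f/T₁) = 85.471 × ln(260.48/382) = -32.73 J/K.
ΔS₂ = m₂c₂ ln(T_f/T₂) = 310.23 × ln(260.48/227) = 42.68 J/K.
ΔS_total = -32.73 + 42.68 = 9.95 J/K.

ΔS_total = 9.95 J/K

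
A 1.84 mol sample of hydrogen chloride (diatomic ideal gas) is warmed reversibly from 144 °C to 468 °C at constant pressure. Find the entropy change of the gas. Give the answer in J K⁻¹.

In kelvin: T₁ = 417.15 K, T₂ = 741.15 K. At constant pressure, ΔS = nC_p ln(T₂/T₁) with C_p = 7R/2 = 29.1 J mol⁻¹ K⁻¹.
ΔS = 1.84 × 29.1 × ln(741.15/417.15) = 30.8 J/K.

ΔS = 30.8 J/K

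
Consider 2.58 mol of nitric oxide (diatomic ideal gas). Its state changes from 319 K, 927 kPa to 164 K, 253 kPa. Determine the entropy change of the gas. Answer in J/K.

ΔS = -22.1 J/K

ΔS = nC_p ln(T₂/T₁) − nR ln(P₂/P₁), with C_p = 7R/2 = 29.1 J mol⁻¹ K⁻¹ for a diatomic ideal gas.
ΔS = 2.58 × [29.1 × ln(164/319) − 8.314 × ln(253/927)] = -22.1 J/K.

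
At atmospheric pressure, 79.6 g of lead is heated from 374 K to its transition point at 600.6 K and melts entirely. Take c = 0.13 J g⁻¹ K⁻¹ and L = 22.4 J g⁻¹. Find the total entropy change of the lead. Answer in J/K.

ΔS = 7.87 J/K

Warming step: ΔS₁ = m c ln(T_tr/T_i) = 79.6 × 0.13 × ln(600.6/374) = 4.902 J/K.
Phase change: ΔS₂ = +mL/T_tr = 79.6 × 22.4 / 600.6 = 2.969 J/K.
ΔS_total = (4.902) + (2.969) = 7.87 J/K.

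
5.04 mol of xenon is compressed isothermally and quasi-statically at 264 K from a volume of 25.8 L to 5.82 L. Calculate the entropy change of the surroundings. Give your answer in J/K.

For an isothermal ideal gas ΔS_gas = nR ln(V₂/V₁) = 5.04 × 8.314 × ln(5.82/25.8) = -62.4 J/K.
The process is reversible, so ΔS_surr = −ΔS_gas = 62.4 J/K and ΔS_universe = 0.

ΔS_surr = 62.4 J/K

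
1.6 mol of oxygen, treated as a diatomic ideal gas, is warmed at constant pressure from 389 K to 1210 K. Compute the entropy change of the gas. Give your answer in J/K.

At constant pressure, ΔS = nC_p ln(T₂/T₁) with C_p = 7R/2 = 29.1 J mol⁻¹ K⁻¹.
ΔS = 1.6 × 29.1 × ln(1210/389) = 52.8 J/K.

ΔS = 52.8 J/K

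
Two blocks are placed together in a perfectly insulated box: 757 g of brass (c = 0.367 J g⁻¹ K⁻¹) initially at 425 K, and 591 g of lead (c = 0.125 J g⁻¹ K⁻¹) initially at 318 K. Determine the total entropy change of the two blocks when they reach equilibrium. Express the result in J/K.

Energy balance: T_f = (m₁c₁T₁ + m₂c₂T₂)/(m₁c₁ + m₂c₂) = 402.52 K.
ΔS₁ = m₁c₁ ln(T_f/T₁) = 277.819 × ln(402.52/425) = -15.095 J/K.
ΔS₂ = m₂c₂ ln(T_f/T₂) = 73.875 × ln(402.52/318) = 17.413 J/K.
ΔS_total = -15.095 + 17.413 = 2.32 J/K.

ΔS_total = 2.32 J/K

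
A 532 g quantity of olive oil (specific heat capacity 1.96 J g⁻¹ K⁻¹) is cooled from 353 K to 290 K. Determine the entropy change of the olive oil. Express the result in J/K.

ΔS = -205 J/K

ΔS = ∫dQ_rev/T = m c ln(T₂/T₁) = 532 × 1.96 × ln(290/353) = -205 J/K.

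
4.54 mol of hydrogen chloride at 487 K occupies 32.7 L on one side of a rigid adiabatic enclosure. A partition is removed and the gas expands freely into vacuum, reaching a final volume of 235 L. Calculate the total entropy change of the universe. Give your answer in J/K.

For an ideal gas in free expansion Q = 0 and W = 0, so T is unchanged.
Entropy is a state function; using a reversible isothermal path, ΔS_gas = nR ln(V₂/V₁) = 4.54 × 8.314 × ln(235/32.7) = 74.4 J/K.
The insulated surroundings exchange no heat, so ΔS_surr = 0 and ΔS_universe = ΔS_gas.

ΔS_universe = 74.4 J/K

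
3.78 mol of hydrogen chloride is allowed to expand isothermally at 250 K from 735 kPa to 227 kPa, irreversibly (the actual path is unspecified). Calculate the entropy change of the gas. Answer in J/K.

Entropy is a state function, so ΔS_gas depends only on the end states.
For an isothermal ideal gas ΔS_gas = nR ln(P₁/P₂) = 3.78 × 8.314 × ln(735/227) = 36.9 J/K.

ΔS_gas = 36.9 J/K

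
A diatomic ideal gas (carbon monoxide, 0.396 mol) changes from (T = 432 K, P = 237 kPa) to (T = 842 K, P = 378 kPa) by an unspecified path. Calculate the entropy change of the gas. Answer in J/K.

ΔS = nC_p ln(T₂/T₁) − nR ln(P₂/P₁), with C_p = 7R/2 = 29.1 J mol⁻¹ K⁻¹ for a diatomic ideal gas.
ΔS = 0.396 × [29.1 × ln(842/432) − 8.314 × ln(378/237)] = 6.15 J/K.

ΔS = 6.15 J/K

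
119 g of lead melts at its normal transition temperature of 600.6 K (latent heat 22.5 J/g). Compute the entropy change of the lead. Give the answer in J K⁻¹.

Heat absorbed by the substance: Q = mL = 119 × 22.5 = 2677.5 J.
At constant T, ΔS = Q_rev/T = 2677.5 / 600.6 = 4.46 J/K.

ΔS = 4.46 J/K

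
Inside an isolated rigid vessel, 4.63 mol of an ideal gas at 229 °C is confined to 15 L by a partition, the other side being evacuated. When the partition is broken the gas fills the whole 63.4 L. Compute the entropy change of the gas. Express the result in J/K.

ΔS_gas = 55.5 J/K

For an ideal gas in free expansion Q = 0 and W = 0, so T is unchanged.
Entropy is a state function; using a reversible isothermal path, ΔS_gas = nR ln(V₂/V₁) = 4.63 × 8.314 × ln(63.4/15) = 55.5 J/K.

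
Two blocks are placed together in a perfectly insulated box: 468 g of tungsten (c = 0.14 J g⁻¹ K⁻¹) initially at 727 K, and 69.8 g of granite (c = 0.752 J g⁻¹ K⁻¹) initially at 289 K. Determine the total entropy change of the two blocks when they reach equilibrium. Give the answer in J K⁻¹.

Energy balance: T_f = (m₁c₁T₁ + m₂c₂T₂)/(m₁c₁ + m₂c₂) = 532.18 K.
ΔS₁ = m₁c₁ ln(T_f/T₁) = 65.52 × ln(532.18/727) = -20.44 J/K.
ΔS₂ = m₂c₂ ln(T_f/T₂) = 52.4896 × ln(532.18/289) = 32.05 J/K.
ΔS_total = -20.44 + 32.05 = 11.6 J/K.

ΔS_total = 11.6 J/K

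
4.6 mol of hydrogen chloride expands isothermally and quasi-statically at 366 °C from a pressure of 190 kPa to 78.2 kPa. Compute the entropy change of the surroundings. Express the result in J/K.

ΔS_surr = -34 J/K

For an isothermal ideal gas ΔS_gas = nR ln(P₁/P₂) = 4.6 × 8.314 × ln(190/78.2) = 34 J/K.
The process is reversible, so ΔS_surr = −ΔS_gas = -34 J/K and ΔS_universe = 0.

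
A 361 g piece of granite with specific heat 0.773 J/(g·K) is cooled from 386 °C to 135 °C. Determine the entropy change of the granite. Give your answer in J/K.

In kelvin: T₁ = 659.15 K, T₂ = 408.15 K. ΔS = ∫dQ_rev/T = m c ln(T₂/T₁) = 361 × 0.773 × ln(408.15/659.15) = -134 J/K.

ΔS = -134 J/K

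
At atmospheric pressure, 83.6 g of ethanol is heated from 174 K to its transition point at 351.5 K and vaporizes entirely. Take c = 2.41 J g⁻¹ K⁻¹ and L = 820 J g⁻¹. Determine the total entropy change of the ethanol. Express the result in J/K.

ΔS = 337 J/K

Warming step: ΔS₁ = m c ln(T_tr/T_i) = 83.6 × 2.41 × ln(351.5/174) = 141.7 J/K.
Phase change: ΔS₂ = +mL/T_tr = 83.6 × 820 / 351.5 = 195 J/K.
ΔS_total = (141.7) + (195) = 337 J/K.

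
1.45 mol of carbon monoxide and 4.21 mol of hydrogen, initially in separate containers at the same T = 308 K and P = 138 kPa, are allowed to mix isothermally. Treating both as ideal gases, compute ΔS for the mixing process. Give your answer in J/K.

ΔS_mix = 26.8 J/K

Mole fractions: x_A = 1.45/5.66 = 0.256, x_B = 0.744.
ΔS_mix = −R(n_A ln x_A + n_B ln x_B) = −8.314 × (1.45 ln 0.256 + 4.21 ln 0.744) = 26.8 J/K.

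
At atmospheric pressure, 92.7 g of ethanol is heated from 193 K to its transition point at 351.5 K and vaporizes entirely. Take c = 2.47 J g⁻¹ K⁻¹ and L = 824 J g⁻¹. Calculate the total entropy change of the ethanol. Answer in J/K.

Warming step: ΔS₁ = m c ln(T_tr/T_i) = 92.7 × 2.47 × ln(351.5/193) = 137.3 J/K.
Phase change: ΔS₂ = +mL/T_tr = 92.7 × 824 / 351.5 = 217.3 J/K.
ΔS_total = (137.3) + (217.3) = 355 J/K.

ΔS = 355 J/K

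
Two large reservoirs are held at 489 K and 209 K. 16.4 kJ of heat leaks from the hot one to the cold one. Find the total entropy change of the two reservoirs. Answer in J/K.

ΔS_total = 44.9 J/K

ΔS_hot = −Q/T_H = −16400/489 = -33.54 J/K and ΔS_cold = +Q/T_C = 16400/209 = 78.47 J/K.
ΔS_total = -33.54 + 78.47 = 44.9 J/K, positive as the second law requires.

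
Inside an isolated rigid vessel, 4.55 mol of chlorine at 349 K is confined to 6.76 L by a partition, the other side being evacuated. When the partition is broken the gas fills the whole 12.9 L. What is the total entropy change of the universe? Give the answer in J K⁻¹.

For an ideal gas in free expansion Q = 0 and W = 0, so T is unchanged.
Entropy is a state function; using a reversible isothermal path, ΔS_gas = nR ln(V₂/V₁) = 4.55 × 8.314 × ln(12.9/6.76) = 24.4 J/K.
The insulated surroundings exchange no heat, so ΔS_surr = 0 and ΔS_universe = ΔS_gas.

ΔS_universe = 24.4 J/K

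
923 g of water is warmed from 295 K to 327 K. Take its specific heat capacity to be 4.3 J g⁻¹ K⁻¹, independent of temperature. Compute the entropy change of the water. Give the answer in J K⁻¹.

ΔS = 409 J/K

ΔS = ∫dQ_rev/T = m c ln(T₂/T₁) = 923 × 4.3 × ln(327/295) = 409 J/K.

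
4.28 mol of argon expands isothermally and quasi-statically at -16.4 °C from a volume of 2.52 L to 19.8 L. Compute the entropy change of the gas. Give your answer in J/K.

ΔS_gas = 73.4 J/K

For an isothermal ideal gas ΔS_gas = nR ln(V₂/V₁) = 4.28 × 8.314 × ln(19.8/2.52) = 73.4 J/K.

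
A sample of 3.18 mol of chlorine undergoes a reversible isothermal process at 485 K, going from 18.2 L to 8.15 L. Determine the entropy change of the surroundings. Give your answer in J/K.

ΔS_surr = 21.2 J/K

For an isothermal ideal gas ΔS_gas = nR ln(V₂/V₁) = 3.18 × 8.314 × ln(8.15/18.2) = -21.2 J/K.
The process is reversible, so ΔS_surr = −ΔS_gas = 21.2 J/K and ΔS_universe = 0.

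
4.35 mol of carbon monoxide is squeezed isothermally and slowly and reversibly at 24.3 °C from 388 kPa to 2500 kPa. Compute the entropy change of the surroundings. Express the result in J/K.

ΔS_surr = 67.4 J/K

For an isothermal ideal gas ΔS_gas = nR ln(P₁/P₂) = 4.35 × 8.314 × ln(388/2500) = -67.4 J/K.
The process is reversible, so ΔS_surr = −ΔS_gas = 67.4 J/K and ΔS_universe = 0.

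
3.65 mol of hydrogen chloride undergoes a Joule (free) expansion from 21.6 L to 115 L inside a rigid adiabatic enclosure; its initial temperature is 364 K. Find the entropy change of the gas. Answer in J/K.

For an ideal gas in free expansion Q = 0 and W = 0, so T is unchanged.
Entropy is a state function; using a reversible isothermal path, ΔS_gas = nR ln(V₂/V₁) = 3.65 × 8.314 × ln(115/21.6) = 50.7 J/K.

ΔS_gas = 50.7 J/K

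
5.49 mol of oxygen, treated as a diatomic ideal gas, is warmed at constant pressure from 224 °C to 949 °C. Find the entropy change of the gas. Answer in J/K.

In kelvin: T₁ = 497.15 K, T₂ = 1222.15 K. At constant pressure, ΔS = nC_p ln(T₂/T₁) with C_p = 7R/2 = 29.1 J mol⁻¹ K⁻¹.
ΔS = 5.49 × 29.1 × ln(1222.15/497.15) = 144 J/K.

ΔS = 144 J/K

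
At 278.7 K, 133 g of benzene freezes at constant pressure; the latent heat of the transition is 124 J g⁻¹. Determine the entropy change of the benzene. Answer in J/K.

ΔS = -59.2 J/K

Heat released by the substance: Q = −mL = −133 × 124 = −16492 J.
At constant T, ΔS = Q_rev/T = −16492 / 278.7 = -59.2 J/K.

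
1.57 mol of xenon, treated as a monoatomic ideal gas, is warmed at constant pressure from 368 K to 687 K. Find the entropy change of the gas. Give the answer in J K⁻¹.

At constant pressure, ΔS = nC_p ln(T₂/T₁) with C_p = 5R/2 = 20.79 J mol⁻¹ K⁻¹.
ΔS = 1.57 × 20.79 × ln(687/368) = 20.4 J/K.

ΔS = 20.4 J/K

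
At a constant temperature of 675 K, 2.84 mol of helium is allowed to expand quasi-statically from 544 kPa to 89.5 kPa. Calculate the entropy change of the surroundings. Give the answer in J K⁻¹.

For an isothermal ideal gas ΔS_gas = nR ln(P₁/P₂) = 2.84 × 8.314 × ln(544/89.5) = 42.6 J/K.
The process is reversible, so ΔS_surr = −ΔS_gas = -42.6 J/K and ΔS_universe = 0.

ΔS_surr = -42.6 J/K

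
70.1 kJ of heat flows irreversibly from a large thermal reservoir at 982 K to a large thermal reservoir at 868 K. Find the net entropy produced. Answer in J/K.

ΔS_total = 9.38 J/K

ΔS_hot = −Q/T_H = −70100/982 = -71.38 J/K and ΔS_cold = +Q/T_C = 70100/868 = 80.76 J/K.
ΔS_total = -71.38 + 80.76 = 9.38 J/K, positive as the second law requires.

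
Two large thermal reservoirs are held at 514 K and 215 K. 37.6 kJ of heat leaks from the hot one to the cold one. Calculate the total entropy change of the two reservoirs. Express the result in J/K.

ΔS_hot = −Q/T_H = −37600/514 = -73.15 J/K and ΔS_cold = +Q/T_C = 37600/215 = 174.9 J/K.
ΔS_total = -73.15 + 174.9 = 102 J/K, positive as the second law requires.

ΔS_total = 102 J/K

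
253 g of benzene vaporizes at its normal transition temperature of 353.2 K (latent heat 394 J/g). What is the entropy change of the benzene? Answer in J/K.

ΔS = 282 J/K

Heat absorbed by the substance: Q = mL = 253 × 394 = 99682 J.
At constant T, ΔS = Q_rev/T = 99682 / 353.2 = 282 J/K.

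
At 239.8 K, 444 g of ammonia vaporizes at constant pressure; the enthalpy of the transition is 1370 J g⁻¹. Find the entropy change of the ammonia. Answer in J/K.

ΔS = 2540 J/K

Heat absorbed by the substance: Q = mL = 444 × 1370 = 608280 J.
At constant T, ΔS = Q_rev/T = 608280 / 239.8 = 2540 J/K.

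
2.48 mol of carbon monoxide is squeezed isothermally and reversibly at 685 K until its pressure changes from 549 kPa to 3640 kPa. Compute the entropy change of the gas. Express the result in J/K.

ΔS_gas = -39 J/K

For an isothermal ideal gas ΔS_gas = nR ln(P₁/P₂) = 2.48 × 8.314 × ln(549/3640) = -39 J/K.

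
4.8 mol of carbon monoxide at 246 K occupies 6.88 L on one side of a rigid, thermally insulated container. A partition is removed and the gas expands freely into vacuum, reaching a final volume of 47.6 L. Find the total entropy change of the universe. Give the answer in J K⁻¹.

For an ideal gas in free expansion Q = 0 and W = 0, so T is unchanged.
Entropy is a state function; using a reversible isothermal path, ΔS_gas = nR ln(V₂/V₁) = 4.8 × 8.314 × ln(47.6/6.88) = 77.2 J/K.
The insulated surroundings exchange no heat, so ΔS_surr = 0 and ΔS_universe = ΔS_gas.

ΔS_universe = 77.2 J/K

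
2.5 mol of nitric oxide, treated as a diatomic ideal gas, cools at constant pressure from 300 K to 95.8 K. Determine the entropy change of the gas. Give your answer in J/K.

At constant pressure, ΔS = nC_p ln(T₂/T₁) with C_p = 7R/2 = 29.1 J mol⁻¹ K⁻¹.
ΔS = 2.5 × 29.1 × ln(95.8/300) = -83 J/K.

ΔS = -83 J/K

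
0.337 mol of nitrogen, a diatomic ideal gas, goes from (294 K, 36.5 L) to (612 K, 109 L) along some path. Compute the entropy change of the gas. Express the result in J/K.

ΔS = 8.2 J/K

Entropy is a state function: ΔS = nC_V ln(T₂/T₁) + nR ln(V₂/V₁), with C_V = 5R/2 = 20.79 J mol⁻¹ K⁻¹ for a diatomic ideal gas.
ΔS = 0.337 × [20.79 × ln(612/294) + 8.314 × ln(109/36.5)] = 8.2 J/K.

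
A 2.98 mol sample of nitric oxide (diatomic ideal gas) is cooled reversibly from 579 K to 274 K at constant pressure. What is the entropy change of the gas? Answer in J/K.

ΔS = -64.9 J/K

At constant pressure, ΔS = nC_p ln(T₂/T₁) with C_p = 7R/2 = 29.1 J mol⁻¹ K⁻¹.
ΔS = 2.98 × 29.1 × ln(274/579) = -64.9 J/K.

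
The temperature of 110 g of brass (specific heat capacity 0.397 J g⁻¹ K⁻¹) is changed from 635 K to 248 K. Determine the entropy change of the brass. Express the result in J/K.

ΔS = -41.1 J/K

ΔS = ∫dQ_rev/T = m c ln(T₂/T₁) = 110 × 0.397 × ln(248/635) = -41.1 J/K.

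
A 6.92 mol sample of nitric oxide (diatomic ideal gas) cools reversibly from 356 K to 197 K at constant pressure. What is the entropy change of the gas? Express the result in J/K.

ΔS = -119 J/K

At constant pressure, ΔS = nC_p ln(T₂/T₁) with C_p = 7R/2 = 29.1 J mol⁻¹ K⁻¹.
ΔS = 6.92 × 29.1 × ln(197/356) = -119 J/K.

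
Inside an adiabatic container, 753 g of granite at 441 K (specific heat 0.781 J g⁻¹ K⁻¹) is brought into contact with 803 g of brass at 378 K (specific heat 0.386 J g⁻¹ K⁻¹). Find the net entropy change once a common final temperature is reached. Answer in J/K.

Energy balance: T_f = (m₁c₁T₁ + m₂c₂T₂)/(m₁c₁ + m₂c₂) = 419.26 K.
ΔS₁ = m₁c₁ ln(T_f/T₁) = 588.093 × ln(419.26/441) = -29.74 J/K.
ΔS₂ = m₂c₂ ln(T_f/T₂) = 309.958 × ln(419.26/378) = 32.11 J/K.
ΔS_total = -29.74 + 32.11 = 2.37 J/K.

ΔS_total = 2.37 J/K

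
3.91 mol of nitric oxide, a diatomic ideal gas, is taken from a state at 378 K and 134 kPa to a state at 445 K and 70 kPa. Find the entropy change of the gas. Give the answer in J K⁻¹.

ΔS = 39.7 J/K

ΔS = nC_p ln(T₂/T₁) − nR ln(P₂/P₁), with C_p = 7R/2 = 29.1 J mol⁻¹ K⁻¹ for a diatomic ideal gas.
ΔS = 3.91 × [29.1 × ln(445/378) − 8.314 × ln(70/134)] = 39.7 J/K.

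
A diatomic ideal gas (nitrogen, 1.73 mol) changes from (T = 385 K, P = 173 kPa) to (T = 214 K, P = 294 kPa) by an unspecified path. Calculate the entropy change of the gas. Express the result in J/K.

ΔS = -37.2 J/K

ΔS = nC_p ln(T₂/T₁) − nR ln(P₂/P₁), with C_p = 7R/2 = 29.1 J mol⁻¹ K⁻¹ for a diatomic ideal gas.
ΔS = 1.73 × [29.1 × ln(214/385) − 8.314 × ln(294/173)] = -37.2 J/K.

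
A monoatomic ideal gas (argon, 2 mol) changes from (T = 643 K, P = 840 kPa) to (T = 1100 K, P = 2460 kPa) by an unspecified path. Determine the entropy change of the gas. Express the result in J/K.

ΔS = nC_p ln(T₂/T₁) − nR ln(P₂/P₁), with C_p = 5R/2 = 20.79 J mol⁻¹ K⁻¹ for a monoatomic ideal gas.
ΔS = 2 × [20.79 × ln(1100/643) − 8.314 × ln(2460/840)] = 4.45 J/K.

ΔS = 4.45 J/K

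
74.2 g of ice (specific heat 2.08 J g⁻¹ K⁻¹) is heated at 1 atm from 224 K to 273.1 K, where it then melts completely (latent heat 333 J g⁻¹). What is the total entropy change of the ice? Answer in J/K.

Warming step: ΔS₁ = m c ln(T_tr/T_i) = 74.2 × 2.08 × ln(273.1/224) = 30.59 J/K.
Phase change: ΔS₂ = +mL/T_tr = 74.2 × 333 / 273.1 = 90.47 J/K.
ΔS_total = (30.59) + (90.47) = 121 J/K.

ΔS = 121 J/K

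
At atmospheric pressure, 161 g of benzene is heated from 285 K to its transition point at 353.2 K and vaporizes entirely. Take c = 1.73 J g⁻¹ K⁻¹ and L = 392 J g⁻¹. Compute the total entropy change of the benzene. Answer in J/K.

Warming step: ΔS₁ = m c ln(T_tr/T_i) = 161 × 1.73 × ln(353.2/285) = 59.76 J/K.
Phase change: ΔS₂ = +mL/T_tr = 161 × 392 / 353.2 = 178.7 J/K.
ΔS_total = (59.76) + (178.7) = 238 J/K.

ΔS = 238 J/K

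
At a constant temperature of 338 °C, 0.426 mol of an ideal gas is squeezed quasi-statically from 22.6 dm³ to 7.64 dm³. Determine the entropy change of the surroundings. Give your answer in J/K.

ΔS_surr = 3.84 J/K

For an isothermal ideal gas ΔS_gas = nR ln(V₂/V₁) = 0.426 × 8.314 × ln(7.64/22.6) = -3.84 J/K.
The process is reversible, so ΔS_surr = −ΔS_gas = 3.84 J/K and ΔS_universe = 0.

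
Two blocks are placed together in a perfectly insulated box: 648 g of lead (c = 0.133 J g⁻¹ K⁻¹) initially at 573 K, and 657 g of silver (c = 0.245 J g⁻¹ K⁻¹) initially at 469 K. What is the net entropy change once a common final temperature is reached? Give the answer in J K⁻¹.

ΔS_total = 1.15 J/K

Energy balance: T_f = (m₁c₁T₁ + m₂c₂T₂)/(m₁c₁ + m₂c₂) = 505.27 K.
ΔS₁ = m₁c₁ ln(T_f/T₁) = 86.184 × ln(505.27/573) = -10.84 J/K.
ΔS₂ = m₂c₂ ln(T_f/T₂) = 160.965 × ln(505.27/469) = 11.99 J/K.
ΔS_total = -10.84 + 11.99 = 1.15 J/K.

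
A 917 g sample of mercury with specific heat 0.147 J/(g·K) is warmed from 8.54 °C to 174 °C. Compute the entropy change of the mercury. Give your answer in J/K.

ΔS = 62.3 J/K

In kelvin: T₁ = 281.69 K, T₂ = 447.15 K. ΔS = ∫dQ_rev/T = m c ln(T₂/T₁) = 917 × 0.147 × ln(447.15/281.69) = 62.3 J/K.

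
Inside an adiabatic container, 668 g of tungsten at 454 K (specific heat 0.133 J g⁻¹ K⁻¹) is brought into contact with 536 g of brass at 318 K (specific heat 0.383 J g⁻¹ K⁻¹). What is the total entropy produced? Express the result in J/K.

Energy balance: T_f = (m₁c₁T₁ + m₂c₂T₂)/(m₁c₁ + m₂c₂) = 359.08 K.
ΔS₁ = m₁c₁ ln(T_f/T₁) = 88.844 × ln(359.08/454) = -20.84 J/K.
ΔS₂ = m₂c₂ ln(T_f/T₂) = 205.288 × ln(359.08/318) = 24.94 J/K.
ΔS_total = -20.84 + 24.94 = 4.1 J/K.

ΔS_total = 4.1 J/K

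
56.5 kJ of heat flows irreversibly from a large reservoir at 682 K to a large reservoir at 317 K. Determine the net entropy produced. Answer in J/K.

ΔS_total = 95.4 J/K

ΔS_hot = −Q/T_H = −56500/682 = -82.84 J/K and ΔS_cold = +Q/T_C = 56500/317 = 178.2 J/K.
ΔS_total = -82.84 + 178.2 = 95.4 J/K, positive as the second law requires.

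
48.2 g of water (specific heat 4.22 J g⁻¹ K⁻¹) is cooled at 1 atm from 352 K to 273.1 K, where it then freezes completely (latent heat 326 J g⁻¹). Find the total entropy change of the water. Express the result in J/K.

ΔS = -109 J/K

Cooling step: ΔS₁ = m c ln(T_tr/T_i) = 48.2 × 4.22 × ln(273.1/352) = -51.62 J/K.
Phase change: ΔS₂ = −mL/T_tr = −48.2 × 326 / 273.1 = -57.54 J/K.
ΔS_total = (-51.62) + (-57.54) = -109 J/K.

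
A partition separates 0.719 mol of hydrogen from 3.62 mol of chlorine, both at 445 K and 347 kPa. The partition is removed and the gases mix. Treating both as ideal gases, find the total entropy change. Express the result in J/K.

Mole fractions: x_A = 0.719/4.34 = 0.166, x_B = 0.834.
ΔS_mix = −R(n_A ln x_A + n_B ln x_B) = −8.314 × (0.719 ln 0.166 + 3.62 ln 0.834) = 16.2 J/K.

ΔS_mix = 16.2 J/K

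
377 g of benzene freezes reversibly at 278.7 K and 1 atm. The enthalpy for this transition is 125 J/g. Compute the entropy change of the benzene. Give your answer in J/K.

Heat released by the substance: Q = −mL = −377 × 125 = −47125 J.
At constant T, ΔS = Q_rev/T = −47125 / 278.7 = -169 J/K.

ΔS = -169 J/K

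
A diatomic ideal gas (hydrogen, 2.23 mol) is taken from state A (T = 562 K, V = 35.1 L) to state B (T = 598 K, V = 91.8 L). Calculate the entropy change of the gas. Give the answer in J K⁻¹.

Entropy is a state function: ΔS = nC_V ln(T₂/T₁) + nR ln(V₂/V₁), with C_V = 5R/2 = 20.79 J mol⁻¹ K⁻¹ for a diatomic ideal gas.
ΔS = 2.23 × [20.79 × ln(598/562) + 8.314 × ln(91.8/35.1)] = 20.7 J/K.

ΔS = 20.7 J/K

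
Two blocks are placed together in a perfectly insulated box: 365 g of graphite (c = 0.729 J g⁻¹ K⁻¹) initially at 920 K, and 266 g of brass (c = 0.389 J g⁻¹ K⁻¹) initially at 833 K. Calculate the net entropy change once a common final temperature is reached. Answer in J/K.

ΔS_total = 0.362 J/K

Energy balance: T_f = (m₁c₁T₁ + m₂c₂T₂)/(m₁c₁ + m₂c₂) = 895.64 K.
ΔS₁ = m₁c₁ ln(T_f/T₁) = 266.085 × ln(895.64/920) = -7.14 J/K.
ΔS₂ = m₂c₂ ln(T_f/T₂) = 103.474 × ln(895.64/833) = 7.502 J/K.
ΔS_total = -7.14 + 7.502 = 0.362 J/K.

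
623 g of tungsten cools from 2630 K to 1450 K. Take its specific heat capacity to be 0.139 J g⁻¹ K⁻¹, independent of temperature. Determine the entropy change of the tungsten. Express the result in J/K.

ΔS = ∫dQ_rev/T = m c ln(T₂/T₁) = 623 × 0.139 × ln(1450/2630) = -51.6 J/K.

ΔS = -51.6 J/K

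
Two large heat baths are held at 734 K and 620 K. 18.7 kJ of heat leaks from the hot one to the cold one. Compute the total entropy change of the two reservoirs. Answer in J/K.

ΔS_hot = −Q/T_H = −18700/734 = -25.48 J/K and ΔS_cold = +Q/T_C = 18700/620 = 30.16 J/K.
ΔS_total = -25.48 + 30.16 = 4.68 J/K, positive as the second law requires.

ΔS_total = 4.68 J/K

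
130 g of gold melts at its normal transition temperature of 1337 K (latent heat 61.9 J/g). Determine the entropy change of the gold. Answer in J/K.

Heat absorbed by the substance: Q = mL = 130 × 61.9 = 8047 J.
At constant T, ΔS = Q_rev/T = 8047 / 1337 = 6.02 J/K.

ΔS = 6.02 J/K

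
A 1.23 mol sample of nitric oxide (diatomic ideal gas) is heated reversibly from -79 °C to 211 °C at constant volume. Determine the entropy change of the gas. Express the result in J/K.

ΔS = 23.4 J/K

In kelvin: T₁ = 194.15 K, T₂ = 484.15 K. At constant volume, ΔS = nC_V ln(T₂/T₁) with C_V = 5R/2 = 20.79 J mol⁻¹ K⁻¹.
ΔS = 1.23 × 20.79 × ln(484.15/194.15) = 23.4 J/K.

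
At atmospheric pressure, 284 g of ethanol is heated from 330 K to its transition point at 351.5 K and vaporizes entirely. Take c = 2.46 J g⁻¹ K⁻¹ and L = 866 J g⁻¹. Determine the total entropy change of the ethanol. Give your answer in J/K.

Warming step: ΔS₁ = m c ln(T_tr/T_i) = 284 × 2.46 × ln(351.5/330) = 44.1 J/K.
Phase change: ΔS₂ = +mL/T_tr = 284 × 866 / 351.5 = 699.7 J/K.
ΔS_total = (44.1) + (699.7) = 744 J/K.

ΔS = 744 J/K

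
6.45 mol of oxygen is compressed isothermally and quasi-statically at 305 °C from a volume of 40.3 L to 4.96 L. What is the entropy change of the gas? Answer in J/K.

For an isothermal ideal gas ΔS_gas = nR ln(V₂/V₁) = 6.45 × 8.314 × ln(4.96/40.3) = -112 J/K.

ΔS_gas = -112 J/K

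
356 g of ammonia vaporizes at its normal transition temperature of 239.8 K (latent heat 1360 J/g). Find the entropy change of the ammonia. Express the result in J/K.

Heat absorbed by the substance: Q = mL = 356 × 1360 = 484160 J.
At constant T, ΔS = Q_rev/T = 484160 / 239.8 = 2020 J/K.

ΔS = 2020 J/K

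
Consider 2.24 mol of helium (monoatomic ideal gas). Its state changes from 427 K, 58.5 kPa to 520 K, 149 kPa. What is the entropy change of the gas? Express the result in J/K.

ΔS = -8.24 J/K

ΔS = nC_p ln(T₂/T₁) − nR ln(P₂/P₁), with C_p = 5R/2 = 20.79 J mol⁻¹ K⁻¹ for a monoatomic ideal gas.
ΔS = 2.24 × [20.79 × ln(520/427) − 8.314 × ln(149/58.5)] = -8.24 J/K.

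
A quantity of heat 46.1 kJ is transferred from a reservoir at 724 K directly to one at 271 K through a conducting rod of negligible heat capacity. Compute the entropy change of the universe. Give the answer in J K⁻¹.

ΔS_total = 106 J/K

ΔS_hot = −Q/T_H = −46100/724 = -63.67 J/K and ΔS_cold = +Q/T_C = 46100/271 = 170.1 J/K.
ΔS_total = -63.67 + 170.1 = 106 J/K, positive as the second law requires.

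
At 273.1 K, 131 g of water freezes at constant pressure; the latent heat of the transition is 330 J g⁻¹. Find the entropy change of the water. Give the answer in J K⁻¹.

Heat released by the substance: Q = −mL = −131 × 330 = −43230 J.
At constant T, ΔS = Q_rev/T = −43230 / 273.1 = -158 J/K.

ΔS = -158 J/K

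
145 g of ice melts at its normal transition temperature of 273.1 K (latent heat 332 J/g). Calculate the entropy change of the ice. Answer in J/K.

Heat absorbed by the substance: Q = mL = 145 × 332 = 48140 J.
At constant T, ΔS = Q_rev/T = 48140 / 273.1 = 176 J/K.

ΔS = 176 J/K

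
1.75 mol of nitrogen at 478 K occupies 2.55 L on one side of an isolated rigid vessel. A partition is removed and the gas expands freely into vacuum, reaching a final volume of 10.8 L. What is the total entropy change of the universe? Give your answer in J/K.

ΔS_universe = 21 J/K

For an ideal gas in free expansion Q = 0 and W = 0, so T is unchanged.
Entropy is a state function; using a reversible isothermal path, ΔS_gas = nR ln(V₂/V₁) = 1.75 × 8.314 × ln(10.8/2.55) = 21 J/K.
The insulated surroundings exchange no heat, so ΔS_surr = 0 and ΔS_universe = ΔS_gas.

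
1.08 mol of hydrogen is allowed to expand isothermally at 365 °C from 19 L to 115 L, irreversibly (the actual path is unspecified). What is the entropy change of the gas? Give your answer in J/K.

Entropy is a state function, so ΔS_gas depends only on the end states.
For an isothermal ideal gas ΔS_gas = nR ln(V₂/V₁) = 1.08 × 8.314 × ln(115/19) = 16.2 J/K.

ΔS_gas = 16.2 J/K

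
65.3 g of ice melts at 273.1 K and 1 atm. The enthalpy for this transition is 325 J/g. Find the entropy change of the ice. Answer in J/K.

ΔS = 77.7 J/K

Heat absorbed by the substance: Q = mL = 65.3 × 325 = 21222.5 J.
At constant T, ΔS = Q_rev/T = 21222.5 / 273.1 = 77.7 J/K.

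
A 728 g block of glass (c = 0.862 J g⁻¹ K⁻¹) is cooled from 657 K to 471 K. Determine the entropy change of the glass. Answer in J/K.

ΔS = ∫dQ_rev/T = m c ln(T₂/T₁) = 728 × 0.862 × ln(471/657) = -209 J/K.

ΔS = -209 J/K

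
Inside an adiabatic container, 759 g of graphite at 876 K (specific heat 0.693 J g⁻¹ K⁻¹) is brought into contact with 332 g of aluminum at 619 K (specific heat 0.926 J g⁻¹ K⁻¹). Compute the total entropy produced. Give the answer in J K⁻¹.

Energy balance: T_f = (m₁c₁T₁ + m₂c₂T₂)/(m₁c₁ + m₂c₂) = 781.2 K.
ΔS₁ = m₁c₁ ln(T_f/T₁) = 525.987 × ln(781.2/876) = -60.25 J/K.
ΔS₂ = m₂c₂ ln(T_f/T₂) = 307.432 × ln(781.2/619) = 71.55 J/K.
ΔS_total = -60.25 + 71.55 = 11.3 J/K.

ΔS_total = 11.3 J/K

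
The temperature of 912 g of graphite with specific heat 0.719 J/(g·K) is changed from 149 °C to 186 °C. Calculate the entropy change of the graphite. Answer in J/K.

ΔS = 55.1 J/K

In kelvin: T₁ = 422.15 K, T₂ = 459.15 K. ΔS = ∫dQ_rev/T = m c ln(T₂/T₁) = 912 × 0.719 × ln(459.15/422.15) = 55.1 J/K.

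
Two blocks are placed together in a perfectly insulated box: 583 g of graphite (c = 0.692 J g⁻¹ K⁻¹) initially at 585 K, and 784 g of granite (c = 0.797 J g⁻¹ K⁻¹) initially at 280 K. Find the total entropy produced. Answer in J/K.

ΔS_total = 68.6 J/K

Energy balance: T_f = (m₁c₁T₁ + m₂c₂T₂)/(m₁c₁ + m₂c₂) = 399.66 K.
ΔS₁ = m₁c₁ ln(T_f/T₁) = 403.436 × ln(399.66/585) = -153.7 J/K.
ΔS₂ = m₂c₂ ln(T_f/T₂) = 624.848 × ln(399.66/280) = 222.3 J/K.
ΔS_total = -153.7 + 222.3 = 68.6 J/K.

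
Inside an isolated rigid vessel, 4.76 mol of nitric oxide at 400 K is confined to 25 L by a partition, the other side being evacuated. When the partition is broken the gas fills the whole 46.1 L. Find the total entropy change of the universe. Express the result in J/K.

For an ideal gas in free expansion Q = 0 and W = 0, so T is unchanged.
Entropy is a state function; using a reversible isothermal path, ΔS_gas = nR ln(V₂/V₁) = 4.76 × 8.314 × ln(46.1/25) = 24.2 J/K.
The insulated surroundings exchange no heat, so ΔS_surr = 0 and ΔS_universe = ΔS_gas.

ΔS_universe = 24.2 J/K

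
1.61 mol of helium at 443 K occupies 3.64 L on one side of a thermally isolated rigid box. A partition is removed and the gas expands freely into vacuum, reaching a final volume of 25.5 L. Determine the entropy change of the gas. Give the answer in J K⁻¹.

No heat is exchanged and no work is done, so the ideal-gas temperature stays constant.
Entropy is a state function; using a reversible isothermal path, ΔS_gas = nR ln(V₂/V₁) = 1.61 × 8.314 × ln(25.5/3.64) = 26.1 J/K.

ΔS_gas = 26.1 J/K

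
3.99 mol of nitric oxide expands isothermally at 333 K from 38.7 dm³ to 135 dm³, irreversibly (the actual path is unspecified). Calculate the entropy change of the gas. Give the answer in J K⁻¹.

Entropy is a state function, so ΔS_gas depends only on the end states.
For an isothermal ideal gas ΔS_gas = nR ln(V₂/V₁) = 3.99 × 8.314 × ln(135/38.7) = 41.4 J/K.

ΔS_gas = 41.4 J/K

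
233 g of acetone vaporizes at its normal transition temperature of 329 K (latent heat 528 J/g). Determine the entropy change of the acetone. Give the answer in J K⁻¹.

ΔS = 374 J/K

Heat absorbed by the substance: Q = mL = 233 × 528 = 123024 J.
At constant T, ΔS = Q_rev/T = 123024 / 329 = 374 J/K.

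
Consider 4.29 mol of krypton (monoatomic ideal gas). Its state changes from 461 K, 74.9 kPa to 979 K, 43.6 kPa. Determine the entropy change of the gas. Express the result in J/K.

ΔS = nC_p ln(T₂/T₁) − nR ln(P₂/P₁), with C_p = 5R/2 = 20.79 J mol⁻¹ K⁻¹ for a monoatomic ideal gas.
ΔS = 4.29 × [20.79 × ln(979/461) − 8.314 × ln(43.6/74.9)] = 86.5 J/K.

ΔS = 86.5 J/K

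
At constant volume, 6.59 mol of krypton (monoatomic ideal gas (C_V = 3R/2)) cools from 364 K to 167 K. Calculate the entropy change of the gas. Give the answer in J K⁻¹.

ΔS = -64 J/K

At constant volume, ΔS = nC_V ln(T₂/T₁) with C_V = 3R/2 = 12.47 J mol⁻¹ K⁻¹.
ΔS = 6.59 × 12.47 × ln(167/364) = -64 J/K.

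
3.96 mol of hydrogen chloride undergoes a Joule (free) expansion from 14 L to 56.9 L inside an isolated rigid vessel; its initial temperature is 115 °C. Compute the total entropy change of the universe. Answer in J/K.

ΔS_universe = 46.2 J/K

No heat is exchanged and no work is done, so the ideal-gas temperature stays constant.
Entropy is a state function; using a reversible isothermal path, ΔS_gas = nR ln(V₂/V₁) = 3.96 × 8.314 × ln(56.9/14) = 46.2 J/K.
The insulated surroundings exchange no heat, so ΔS_surr = 0 and ΔS_universe = ΔS_gas.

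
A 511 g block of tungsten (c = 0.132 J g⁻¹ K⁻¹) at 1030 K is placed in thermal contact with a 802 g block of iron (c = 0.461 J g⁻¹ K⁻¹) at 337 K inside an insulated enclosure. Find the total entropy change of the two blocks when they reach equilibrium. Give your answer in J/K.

Energy balance: T_f = (m₁c₁T₁ + m₂c₂T₂)/(m₁c₁ + m₂c₂) = 443.92 K.
ΔS₁ = m₁c₁ ln(T_f/T₁) = 67.452 × ln(443.92/1030) = -56.77 J/K.
ΔS₂ = m₂c₂ ln(T_f/T₂) = 369.722 × ln(443.92/337) = 101.9 J/K.
ΔS_total = -56.77 + 101.9 = 45.1 J/K.

ΔS_total = 45.1 J/K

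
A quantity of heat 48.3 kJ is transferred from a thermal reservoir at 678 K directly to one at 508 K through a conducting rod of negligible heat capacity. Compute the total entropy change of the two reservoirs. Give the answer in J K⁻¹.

ΔS_hot = −Q/T_H = −48300/678 = -71.24 J/K and ΔS_cold = +Q/T_C = 48300/508 = 95.08 J/K.
ΔS_total = -71.24 + 95.08 = 23.8 J/K, positive as the second law requires.

ΔS_total = 23.8 J/K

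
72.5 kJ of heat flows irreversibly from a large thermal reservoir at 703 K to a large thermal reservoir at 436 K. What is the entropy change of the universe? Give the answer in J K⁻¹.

ΔS_total = 63.2 J/K

ΔS_hot = −Q/T_H = −72500/703 = -103.1 J/K and ΔS_cold = +Q/T_C = 72500/436 = 166.3 J/K.
ΔS_total = -103.1 + 166.3 = 63.2 J/K, positive as the second law requires.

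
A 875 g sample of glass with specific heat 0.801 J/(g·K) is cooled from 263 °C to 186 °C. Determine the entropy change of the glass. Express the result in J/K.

In kelvin: T₁ = 536.15 K, T₂ = 459.15 K. ΔS = ∫dQ_rev/T = m c ln(T₂/T₁) = 875 × 0.801 × ln(459.15/536.15) = -109 J/K.

ΔS = -109 J/K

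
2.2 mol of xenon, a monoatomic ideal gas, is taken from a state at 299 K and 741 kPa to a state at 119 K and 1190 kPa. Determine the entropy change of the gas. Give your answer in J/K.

ΔS = -50.8 J/K

ΔS = nC_p ln(T₂/T₁) − nR ln(P₂/P₁), with C_p = 5R/2 = 20.79 J mol⁻¹ K⁻¹ for a monoatomic ideal gas.
ΔS = 2.2 × [20.79 × ln(119/299) − 8.314 × ln(1190/741)] = -50.8 J/K.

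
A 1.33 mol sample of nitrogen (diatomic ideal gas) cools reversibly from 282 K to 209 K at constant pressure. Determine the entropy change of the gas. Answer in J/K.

At constant pressure, ΔS = nC_p ln(T₂/T₁) with C_p = 7R/2 = 29.1 J mol⁻¹ K⁻¹.
ΔS = 1.33 × 29.1 × ln(209/282) = -11.6 J/K.

ΔS = -11.6 J/K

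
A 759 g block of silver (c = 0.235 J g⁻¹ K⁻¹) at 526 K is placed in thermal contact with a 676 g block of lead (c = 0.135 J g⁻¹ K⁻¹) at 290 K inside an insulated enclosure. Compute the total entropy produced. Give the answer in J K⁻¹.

Energy balance: T_f = (m₁c₁T₁ + m₂c₂T₂)/(m₁c₁ + m₂c₂) = 446.12 K.
ΔS₁ = m₁c₁ ln(T_f/T₁) = 178.365 × ln(446.12/526) = -29.38 J/K.
ΔS₂ = m₂c₂ ln(T_f/T₂) = 91.26 × ln(446.12/290) = 39.31 J/K.
ΔS_total = -29.38 + 39.31 = 9.93 J/K.

ΔS_total = 9.93 J/K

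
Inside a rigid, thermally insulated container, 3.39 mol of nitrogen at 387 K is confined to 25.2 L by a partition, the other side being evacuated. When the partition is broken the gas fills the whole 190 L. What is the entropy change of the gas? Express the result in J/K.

For an ideal gas in free expansion Q = 0 and W = 0, so T is unchanged.
Entropy is a state function; using a reversible isothermal path, ΔS_gas = nR ln(V₂/V₁) = 3.39 × 8.314 × ln(190/25.2) = 56.9 J/K.

ΔS_gas = 56.9 J/K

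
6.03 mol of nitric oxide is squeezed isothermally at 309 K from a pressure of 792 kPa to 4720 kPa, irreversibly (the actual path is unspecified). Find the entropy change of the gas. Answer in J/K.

ΔS_gas = -89.5 J/K

Entropy is a state function, so ΔS_gas depends only on the end states.
For an isothermal ideal gas ΔS_gas = nR ln(P₁/P₂) = 6.03 × 8.314 × ln(792/4720) = -89.5 J/K.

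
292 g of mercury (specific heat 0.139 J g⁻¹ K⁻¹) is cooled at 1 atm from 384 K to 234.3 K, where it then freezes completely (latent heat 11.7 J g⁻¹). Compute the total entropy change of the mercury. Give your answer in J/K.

ΔS = -34.6 J/K

Cooling step: ΔS₁ = m c ln(T_tr/T_i) = 292 × 0.139 × ln(234.3/384) = -20.05 J/K.
Phase change: ΔS₂ = −mL/T_tr = −292 × 11.7 / 234.3 = -14.58 J/K.
ΔS_total = (-20.05) + (-14.58) = -34.6 J/K.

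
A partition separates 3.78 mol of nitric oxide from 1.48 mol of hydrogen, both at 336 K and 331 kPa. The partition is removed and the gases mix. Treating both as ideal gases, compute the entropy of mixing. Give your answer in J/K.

ΔS_mix = 26 J/K

Mole fractions: x_A = 3.78/5.26 = 0.719, x_B = 0.281.
ΔS_mix = −R(n_A ln x_A + n_B ln x_B) = −8.314 × (3.78 ln 0.719 + 1.48 ln 0.281) = 26 J/K.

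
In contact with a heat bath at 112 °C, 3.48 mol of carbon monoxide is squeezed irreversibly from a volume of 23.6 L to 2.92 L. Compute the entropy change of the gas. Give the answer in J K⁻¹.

ΔS_gas = -60.5 J/K

Entropy is a state function, so ΔS_gas depends only on the end states.
For an isothermal ideal gas ΔS_gas = nR ln(V₂/V₁) = 3.48 × 8.314 × ln(2.92/23.6) = -60.5 J/K.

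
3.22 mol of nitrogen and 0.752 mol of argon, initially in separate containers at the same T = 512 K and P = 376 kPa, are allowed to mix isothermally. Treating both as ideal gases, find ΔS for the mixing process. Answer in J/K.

Mole fractions: x_A = 3.22/3.97 = 0.811, x_B = 0.189.
ΔS_mix = −R(n_A ln x_A + n_B ln x_B) = −8.314 × (3.22 ln 0.811 + 0.752 ln 0.189) = 16 J/K.

ΔS_mix = 16 J/K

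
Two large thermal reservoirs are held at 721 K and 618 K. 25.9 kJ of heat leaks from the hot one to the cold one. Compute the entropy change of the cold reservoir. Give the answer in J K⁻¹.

ΔS_cold = 41.9 J/K

The cold reservoir gains heat Q, so ΔS_cold = +Q/T_C = 25900/618 = 41.9 J/K.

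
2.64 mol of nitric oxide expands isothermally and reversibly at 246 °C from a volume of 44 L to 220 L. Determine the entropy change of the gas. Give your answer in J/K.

For an isothermal ideal gas ΔS_gas = nR ln(V₂/V₁) = 2.64 × 8.314 × ln(220/44) = 35.3 J/K.

ΔS_gas = 35.3 J/K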